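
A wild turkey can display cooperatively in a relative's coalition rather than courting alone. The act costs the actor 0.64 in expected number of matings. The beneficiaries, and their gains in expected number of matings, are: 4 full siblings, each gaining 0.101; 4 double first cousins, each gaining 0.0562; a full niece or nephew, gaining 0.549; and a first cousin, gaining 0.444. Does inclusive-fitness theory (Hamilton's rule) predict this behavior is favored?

Hamilton's rule: the trait is favored when the sum of r·B over every recipient exceeds the actor's cost C.
r to a full sibling = 1/2 (full sibs share both parents — two paths of length 2: r = 2·(1/2)^2 = 1/2).
r to a double first cousin = 1/4 (double first cousins share both grandparent pairs — four paths of length 4: r = 4·(1/2)^4 = 1/4).
r to a full niece or nephew = 0.25 (full aunt/uncle↔niece/nephew: two paths of length 3 through the shared grandparent pair: r = 2·(1/2)^3 = 1/4).
r to a first cousin = 0.125 (first cousins share one grandparent pair — two paths of length 4: r = 2·(1/2)^4 = 1/8).
Summing one r·B term per recipient: 4·0.5·0.101 + 4·0.25·0.0562 + 1·0.25·0.549 + 1·0.125·0.444 = 0.45095.
0.45095 < 0.64: the indirect benefit is less than the cost.

No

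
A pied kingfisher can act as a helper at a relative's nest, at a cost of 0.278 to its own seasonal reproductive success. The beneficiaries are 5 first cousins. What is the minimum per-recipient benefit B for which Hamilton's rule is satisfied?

r to a first cousin = 0.125 (first cousins share one grandparent pair — two paths of length 4: r = 2·(1/2)^4 = 1/8).
Hamilton's rule with n recipients of equal r: n·r·B > C, so B > C/(n·r) = 0.278/(5·0.125) = 0.4448.

0.4448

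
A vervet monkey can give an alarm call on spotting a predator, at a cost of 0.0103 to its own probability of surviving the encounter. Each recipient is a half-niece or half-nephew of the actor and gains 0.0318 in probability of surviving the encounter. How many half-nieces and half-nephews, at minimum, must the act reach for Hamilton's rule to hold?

3

r to a half-niece or half-nephew = 0.125 (half-aunt/uncle↔niece/nephew: one path of length 3: r = (1/2)^3 = 1/8).
Hamilton's rule: n·r·B > C  ⇒  n > C/(r·B) = 0.0103/(0.125·0.0318) = 2.591.
The smallest integer exceeding 2.591 is 3.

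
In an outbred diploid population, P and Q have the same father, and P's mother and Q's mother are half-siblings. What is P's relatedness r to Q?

0.3125

With two independent routes of shared ancestry, r is the sum of the two contributions.
P and Q are related in two ways: half-sibs through their shared father (r = 1/4) and half first cousins through their mothers (r = 1/16).
r = 1/4 + 1/16 = 0.3125.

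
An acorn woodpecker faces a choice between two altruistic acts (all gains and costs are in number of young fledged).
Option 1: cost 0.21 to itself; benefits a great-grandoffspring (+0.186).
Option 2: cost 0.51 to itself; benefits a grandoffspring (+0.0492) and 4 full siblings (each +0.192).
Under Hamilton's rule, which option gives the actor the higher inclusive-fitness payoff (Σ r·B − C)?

Option 2

Option 1: r to a great-grandoffspring = 0.125.
Option 1: Σ r·B − C = (1·0.125·0.186) − 0.21 = -0.18675.
Option 2: r to a grandoffspring = 0.25.
Option 2: r to a full sibling = 0.5.
Option 2: Σ r·B − C = (1·0.25·0.0492 + 4·0.5·0.192) − 0.51 = -0.1137.
Option 2 has the higher net inclusive-fitness payoff.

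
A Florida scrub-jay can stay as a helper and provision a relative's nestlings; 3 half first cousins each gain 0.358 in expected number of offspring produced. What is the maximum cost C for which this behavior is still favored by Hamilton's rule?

r to a half first cousin = 1/16 (half first cousins share one grandparent — one path of length 4: r = (1/2)^4 = 1/16).
Hamilton's rule: n·r·B > C, so the trait is favored while C < n·r·B = 3·0.0625·0.358 = 0.067125.

0.067125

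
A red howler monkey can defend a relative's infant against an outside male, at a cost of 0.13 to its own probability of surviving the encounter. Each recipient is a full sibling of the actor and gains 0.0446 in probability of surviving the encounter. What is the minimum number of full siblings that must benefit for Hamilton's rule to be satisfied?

r to a full sibling = 0.5 (full sibs share both parents — two paths of length 2: r = 2·(1/2)^2 = 1/2).
Hamilton's rule: n·r·B > C  ⇒  n > C/(r·B) = 0.13/(0.5·0.0446) = 5.83.
The smallest integer exceeding 5.83 is 6.

6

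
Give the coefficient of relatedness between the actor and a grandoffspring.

Each parent–offspring link contributes a factor of 1/2, and independent paths through distinct common ancestors add.
Two parent–offspring links: r = (1/2)^2 = 1/4.

0.25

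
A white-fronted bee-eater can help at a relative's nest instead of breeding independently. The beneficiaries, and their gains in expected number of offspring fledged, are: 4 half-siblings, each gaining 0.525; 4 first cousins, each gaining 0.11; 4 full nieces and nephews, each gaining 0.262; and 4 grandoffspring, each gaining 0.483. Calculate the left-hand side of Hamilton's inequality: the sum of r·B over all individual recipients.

r to a half-sibling = 0.25 (half-sibs share one parent — one path of length 2: r = (1/2)^2 = 1/4).
r to a first cousin = 0.125 (first cousins share one grandparent pair — two paths of length 4: r = 2·(1/2)^4 = 1/8).
r to a full niece or nephew = 0.25 (full aunt/uncle↔niece/nephew: two paths of length 3 through the shared grandparent pair: r = 2·(1/2)^3 = 1/4).
r to a grandoffspring = 1/4 (two parent–offspring links: r = (1/2)^2 = 1/4).
Summing one r·B term per recipient: 4·0.25·0.525 + 4·0.125·0.11 + 4·0.25·0.262 + 4·0.25·0.483 = 1.325.

1.325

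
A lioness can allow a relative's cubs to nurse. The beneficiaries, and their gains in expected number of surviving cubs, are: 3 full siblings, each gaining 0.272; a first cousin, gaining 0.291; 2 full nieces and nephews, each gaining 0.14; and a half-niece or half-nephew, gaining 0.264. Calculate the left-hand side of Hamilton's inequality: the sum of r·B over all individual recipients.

0.547375

r to a full sibling = 1/2 (full sibs share both parents — two paths of length 2: r = 2·(1/2)^2 = 1/2).
r to a first cousin = 0.125 (first cousins share one grandparent pair — two paths of length 4: r = 2·(1/2)^4 = 1/8).
r to a full niece or nephew = 0.25 (full aunt/uncle↔niece/nephew: two paths of length 3 through the shared grandparent pair: r = 2·(1/2)^3 = 1/4).
r to a half-niece or half-nephew = 0.125 (half-aunt/uncle↔niece/nephew: one path of length 3: r = (1/2)^3 = 1/8).
Summing one r·B term per recipient: 3·0.5·0.272 + 1·0.125·0.291 + 2·0.25·0.14 + 1·0.125·0.264 = 0.547375.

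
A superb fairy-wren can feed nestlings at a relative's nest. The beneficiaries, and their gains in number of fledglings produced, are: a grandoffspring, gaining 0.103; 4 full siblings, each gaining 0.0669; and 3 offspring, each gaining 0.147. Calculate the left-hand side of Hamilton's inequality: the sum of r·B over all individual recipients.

0.38005

r to a grandoffspring = 0.25 (two parent–offspring links: r = (1/2)^2 = 1/4).
r to a full sibling = 1/2 (full sibs share both parents — two paths of length 2: r = 2·(1/2)^2 = 1/2).
r to an offspring = 0.5 (one parent–offspring link: r = (1/2)^1 = 1/2).
Summing one r·B term per recipient: 1·0.25·0.103 + 4·0.5·0.0669 + 3·0.5·0.147 = 0.38005.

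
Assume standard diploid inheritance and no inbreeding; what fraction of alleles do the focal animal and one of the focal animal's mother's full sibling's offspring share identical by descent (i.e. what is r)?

0.125

Each parent–offspring link contributes a factor of 1/2, and independent paths through distinct common ancestors add.
First cousins share one grandparent pair — two paths of length 4: r = 2·(1/2)^4 = 1/8.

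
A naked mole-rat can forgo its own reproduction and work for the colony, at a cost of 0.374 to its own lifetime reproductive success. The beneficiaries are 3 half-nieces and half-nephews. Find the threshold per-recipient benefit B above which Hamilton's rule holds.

r to a half-niece or half-nephew = 0.125 (half-aunt/uncle↔niece/nephew: one path of length 3: r = (1/2)^3 = 1/8).
Hamilton's rule with n recipients of equal r: n·r·B > C, so B > C/(n·r) = 0.374/(3·0.125) = 0.9973.

0.9973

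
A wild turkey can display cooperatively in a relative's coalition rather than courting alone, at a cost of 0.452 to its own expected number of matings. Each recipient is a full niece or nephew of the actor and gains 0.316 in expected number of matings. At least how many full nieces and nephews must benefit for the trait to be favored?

6

r to a full niece or nephew = 1/4 (full aunt/uncle↔niece/nephew: two paths of length 3 through the shared grandparent pair: r = 2·(1/2)^3 = 1/4).
Hamilton's rule: n·r·B > C  ⇒  n > C/(r·B) = 0.452/(0.25·0.316) = 5.722.
The smallest integer exceeding 5.722 is 6.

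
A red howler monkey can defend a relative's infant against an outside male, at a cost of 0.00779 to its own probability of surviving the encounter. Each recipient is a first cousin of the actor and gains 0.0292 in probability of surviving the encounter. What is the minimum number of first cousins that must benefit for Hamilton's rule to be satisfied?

3

r to a first cousin = 1/8 (first cousins share one grandparent pair — two paths of length 4: r = 2·(1/2)^4 = 1/8).
Hamilton's rule: n·r·B > C  ⇒  n > C/(r·B) = 0.00779/(0.125·0.0292) = 2.134.
The smallest integer exceeding 2.134 is 3.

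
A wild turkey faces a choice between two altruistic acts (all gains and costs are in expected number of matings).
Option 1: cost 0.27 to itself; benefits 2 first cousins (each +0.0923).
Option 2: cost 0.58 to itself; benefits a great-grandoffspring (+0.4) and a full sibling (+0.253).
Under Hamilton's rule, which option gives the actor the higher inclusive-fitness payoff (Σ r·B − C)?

Option 1

Option 1: r to a first cousin = 0.125.
Option 1: Σ r·B − C = (2·0.125·0.0923) − 0.27 = -0.246925.
Option 2: r to a great-grandoffspring = 0.125.
Option 2: r to a full sibling = 0.5.
Option 2: Σ r·B − C = (1·0.125·0.4 + 1·0.5·0.253) − 0.58 = -0.4035.
Option 1 has the higher net inclusive-fitness payoff.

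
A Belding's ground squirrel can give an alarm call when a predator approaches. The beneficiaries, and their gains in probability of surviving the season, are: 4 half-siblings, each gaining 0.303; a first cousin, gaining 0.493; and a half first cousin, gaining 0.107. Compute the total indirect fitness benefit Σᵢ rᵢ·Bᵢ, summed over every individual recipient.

0.3713125

r to a half-sibling = 0.25 (half-sibs share one parent — one path of length 2: r = (1/2)^2 = 1/4).
r to a first cousin = 0.125 (first cousins share one grandparent pair — two paths of length 4: r = 2·(1/2)^4 = 1/8).
r to a half first cousin = 1/16 (half first cousins share one grandparent — one path of length 4: r = (1/2)^4 = 1/16).
Summing one r·B term per recipient: 4·0.25·0.303 + 1·0.125·0.493 + 1·0.0625·0.107 = 0.3713125.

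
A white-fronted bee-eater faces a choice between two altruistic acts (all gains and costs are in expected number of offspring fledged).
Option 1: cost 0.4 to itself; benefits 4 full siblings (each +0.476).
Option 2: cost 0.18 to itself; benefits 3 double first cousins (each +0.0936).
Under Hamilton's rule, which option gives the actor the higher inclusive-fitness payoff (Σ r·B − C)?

Option 1: r to a full sibling = 0.5.
Option 1: Σ r·B − C = (4·0.5·0.476) − 0.4 = 0.552.
Option 2: r to a double first cousin = 0.25.
Option 2: Σ r·B − C = (3·0.25·0.0936) − 0.18 = -0.1098.
Option 1 has the higher net inclusive-fitness payoff.

Option 1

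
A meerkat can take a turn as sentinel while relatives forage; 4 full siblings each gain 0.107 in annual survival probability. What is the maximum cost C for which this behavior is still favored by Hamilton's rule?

0.214

r to a full sibling = 1/2 (full sibs share both parents — two paths of length 2: r = 2·(1/2)^2 = 1/2).
Hamilton's rule: n·r·B > C, so the trait is favored while C < n·r·B = 4·0.5·0.107 = 0.214.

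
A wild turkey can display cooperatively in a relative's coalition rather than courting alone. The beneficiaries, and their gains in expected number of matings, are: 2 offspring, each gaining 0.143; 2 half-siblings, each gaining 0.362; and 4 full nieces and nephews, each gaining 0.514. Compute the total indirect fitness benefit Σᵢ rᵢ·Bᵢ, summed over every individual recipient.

0.838

r to an offspring = 0.5 (one parent–offspring link: r = (1/2)^1 = 1/2).
r to a half-sibling = 1/4 (half-sibs share one parent — one path of length 2: r = (1/2)^2 = 1/4).
r to a full niece or nephew = 1/4 (full aunt/uncle↔niece/nephew: two paths of length 3 through the shared grandparent pair: r = 2·(1/2)^3 = 1/4).
Summing one r·B term per recipient: 2·0.5·0.143 + 2·0.25·0.362 + 4·0.25·0.514 = 0.838.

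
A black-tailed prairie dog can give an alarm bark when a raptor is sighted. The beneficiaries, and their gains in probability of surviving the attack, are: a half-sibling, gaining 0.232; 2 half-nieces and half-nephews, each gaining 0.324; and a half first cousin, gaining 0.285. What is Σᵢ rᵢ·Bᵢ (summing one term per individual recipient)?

0.1568125

r to a half-sibling = 0.25 (half-sibs share one parent — one path of length 2: r = (1/2)^2 = 1/4).
r to a half-niece or half-nephew = 1/8 (half-aunt/uncle↔niece/nephew: one path of length 3: r = (1/2)^3 = 1/8).
r to a half first cousin = 0.0625 (half first cousins share one grandparent — one path of length 4: r = (1/2)^4 = 1/16).
Summing one r·B term per recipient: 1·0.25·0.232 + 2·0.125·0.324 + 1·0.0625·0.285 = 0.1568125.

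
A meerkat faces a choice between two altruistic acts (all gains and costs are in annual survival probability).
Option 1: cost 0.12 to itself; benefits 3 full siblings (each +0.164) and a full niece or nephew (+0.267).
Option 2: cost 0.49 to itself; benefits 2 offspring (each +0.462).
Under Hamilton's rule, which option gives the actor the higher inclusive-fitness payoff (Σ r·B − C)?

Option 1: r to a full sibling = 0.5.
Option 1: r to a full niece or nephew = 0.25.
Option 1: Σ r·B − C = (3·0.5·0.164 + 1·0.25·0.267) − 0.12 = 0.19275.
Option 2: r to an offspring = 0.5.
Option 2: Σ r·B − C = (2·0.5·0.462) − 0.49 = -0.028.
Option 1 has the higher net inclusive-fitness payoff.

Option 1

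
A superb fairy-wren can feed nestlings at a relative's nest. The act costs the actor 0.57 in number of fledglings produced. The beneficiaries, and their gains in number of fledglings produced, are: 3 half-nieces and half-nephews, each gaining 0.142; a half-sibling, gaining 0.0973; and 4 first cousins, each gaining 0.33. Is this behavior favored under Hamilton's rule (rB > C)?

No

Hamilton's rule: the trait is favored when the sum of r·B over every recipient exceeds the actor's cost C.
r to a half-niece or half-nephew = 0.125 (half-aunt/uncle↔niece/nephew: one path of length 3: r = (1/2)^3 = 1/8).
r to a half-sibling = 1/4 (half-sibs share one parent — one path of length 2: r = (1/2)^2 = 1/4).
r to a first cousin = 1/8 (first cousins share one grandparent pair — two paths of length 4: r = 2·(1/2)^4 = 1/8).
Summing one r·B term per recipient: 3·0.125·0.142 + 1·0.25·0.0973 + 4·0.125·0.33 = 0.242575.
0.242575 < 0.57: the indirect benefit is less than the cost.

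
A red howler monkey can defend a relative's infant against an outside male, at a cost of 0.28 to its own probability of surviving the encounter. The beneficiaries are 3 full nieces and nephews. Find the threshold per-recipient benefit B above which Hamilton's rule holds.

r to a full niece or nephew = 0.25 (full aunt/uncle↔niece/nephew: two paths of length 3 through the shared grandparent pair: r = 2·(1/2)^3 = 1/4).
Hamilton's rule with n recipients of equal r: n·r·B > C, so B > C/(n·r) = 0.28/(3·0.25) = 0.3733.

0.3733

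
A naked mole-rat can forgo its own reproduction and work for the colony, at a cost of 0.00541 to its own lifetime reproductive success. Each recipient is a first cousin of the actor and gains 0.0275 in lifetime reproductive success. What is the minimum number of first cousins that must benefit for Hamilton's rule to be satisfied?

r to a first cousin = 1/8 (first cousins share one grandparent pair — two paths of length 4: r = 2·(1/2)^4 = 1/8).
Hamilton's rule: n·r·B > C  ⇒  n > C/(r·B) = 0.00541/(0.125·0.0275) = 1.574.
The smallest integer exceeding 1.574 is 2.

2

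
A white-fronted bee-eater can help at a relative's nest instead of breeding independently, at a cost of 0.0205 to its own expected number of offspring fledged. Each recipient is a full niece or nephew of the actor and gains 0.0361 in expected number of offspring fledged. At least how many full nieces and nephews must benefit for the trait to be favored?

3

r to a full niece or nephew = 0.25 (full aunt/uncle↔niece/nephew: two paths of length 3 through the shared grandparent pair: r = 2·(1/2)^3 = 1/4).
Hamilton's rule: n·r·B > C  ⇒  n > C/(r·B) = 0.0205/(0.25·0.0361) = 2.271.
The smallest integer exceeding 2.271 is 3.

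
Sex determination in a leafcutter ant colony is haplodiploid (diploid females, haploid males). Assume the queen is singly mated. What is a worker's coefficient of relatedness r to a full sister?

Haplodiploid full sisters inherit their father's entire haploid genome identically (contributing 1/2) and on average half of their mother's contribution (1/2 · 1/2 = 1/4); r = 1/2 + 1/4 = 3/4.

0.75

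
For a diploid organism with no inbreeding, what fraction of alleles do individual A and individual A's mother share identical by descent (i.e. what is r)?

0.5

Each parent–offspring link contributes a factor of 1/2, and independent paths through distinct common ancestors add.
One parent–offspring link: r = (1/2)^1 = 1/2.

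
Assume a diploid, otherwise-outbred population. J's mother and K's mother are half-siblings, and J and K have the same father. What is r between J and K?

0.3125

With two independent routes of shared ancestry, r is the sum of the two contributions.
J and K are related in two ways: half first cousins through their mothers (r = 1/16) and half-sibs through their shared father (r = 1/4).
r = 1/16 + 1/4 = 0.3125.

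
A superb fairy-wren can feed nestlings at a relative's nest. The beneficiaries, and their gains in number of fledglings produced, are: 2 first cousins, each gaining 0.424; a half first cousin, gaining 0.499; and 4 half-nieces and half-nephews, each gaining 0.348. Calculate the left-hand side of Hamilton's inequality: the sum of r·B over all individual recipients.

0.3111875

r to a first cousin = 1/8 (first cousins share one grandparent pair — two paths of length 4: r = 2·(1/2)^4 = 1/8).
r to a half first cousin = 1/16 (half first cousins share one grandparent — one path of length 4: r = (1/2)^4 = 1/16).
r to a half-niece or half-nephew = 1/8 (half-aunt/uncle↔niece/nephew: one path of length 3: r = (1/2)^3 = 1/8).
Summing one r·B term per recipient: 2·0.125·0.424 + 1·0.0625·0.499 + 4·0.125·0.348 = 0.3111875.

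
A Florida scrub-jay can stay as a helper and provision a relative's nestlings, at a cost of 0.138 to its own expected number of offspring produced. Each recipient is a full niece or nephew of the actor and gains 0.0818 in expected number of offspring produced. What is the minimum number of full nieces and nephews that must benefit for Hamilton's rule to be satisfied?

7

r to a full niece or nephew = 1/4 (full aunt/uncle↔niece/nephew: two paths of length 3 through the shared grandparent pair: r = 2·(1/2)^3 = 1/4).
Hamilton's rule: n·r·B > C  ⇒  n > C/(r·B) = 0.138/(0.25·0.0818) = 6.748.
The smallest integer exceeding 6.748 is 7.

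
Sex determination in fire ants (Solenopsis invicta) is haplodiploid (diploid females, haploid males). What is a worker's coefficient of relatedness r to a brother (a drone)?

Her haploid brother carries none of their father's genes and a random half of their mother's genome; that half matches the maternal half of her own genome with probability 1/2: r = 1/2 · 1/2 = 1/4.

0.25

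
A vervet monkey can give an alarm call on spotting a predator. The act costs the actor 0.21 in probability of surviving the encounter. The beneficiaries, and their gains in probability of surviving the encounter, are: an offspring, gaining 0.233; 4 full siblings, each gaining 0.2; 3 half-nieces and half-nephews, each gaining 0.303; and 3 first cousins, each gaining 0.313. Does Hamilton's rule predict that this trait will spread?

Yes

Hamilton's rule: the trait is favored when the sum of r·B over every recipient exceeds the actor's cost C.
r to an offspring = 1/2 (one parent–offspring link: r = (1/2)^1 = 1/2).
r to a full sibling = 1/2 (full sibs share both parents — two paths of length 2: r = 2·(1/2)^2 = 1/2).
r to a half-niece or half-nephew = 1/8 (half-aunt/uncle↔niece/nephew: one path of length 3: r = (1/2)^3 = 1/8).
r to a first cousin = 1/8 (first cousins share one grandparent pair — two paths of length 4: r = 2·(1/2)^4 = 1/8).
Summing one r·B term per recipient: 1·0.5·0.233 + 4·0.5·0.2 + 3·0.125·0.303 + 3·0.125·0.313 = 0.7475.
0.7475 > 0.21: the indirect benefit exceeds the cost.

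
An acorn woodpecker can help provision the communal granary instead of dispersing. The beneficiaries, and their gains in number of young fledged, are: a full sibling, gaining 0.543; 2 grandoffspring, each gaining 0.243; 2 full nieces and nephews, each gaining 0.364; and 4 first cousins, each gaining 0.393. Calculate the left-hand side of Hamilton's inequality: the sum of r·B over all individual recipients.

0.7715

r to a full sibling = 0.5 (full sibs share both parents — two paths of length 2: r = 2·(1/2)^2 = 1/2).
r to a grandoffspring = 1/4 (two parent–offspring links: r = (1/2)^2 = 1/4).
r to a full niece or nephew = 0.25 (full aunt/uncle↔niece/nephew: two paths of length 3 through the shared grandparent pair: r = 2·(1/2)^3 = 1/4).
r to a first cousin = 0.125 (first cousins share one grandparent pair — two paths of length 4: r = 2·(1/2)^4 = 1/8).
Summing one r·B term per recipient: 1·0.5·0.543 + 2·0.25·0.243 + 2·0.25·0.364 + 4·0.125·0.393 = 0.7715.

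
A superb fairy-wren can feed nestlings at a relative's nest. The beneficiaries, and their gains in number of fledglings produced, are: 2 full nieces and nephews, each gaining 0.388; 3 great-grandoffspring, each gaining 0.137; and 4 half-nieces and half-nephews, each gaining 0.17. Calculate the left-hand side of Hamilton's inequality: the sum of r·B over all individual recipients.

r to a full niece or nephew = 0.25 (full aunt/uncle↔niece/nephew: two paths of length 3 through the shared grandparent pair: r = 2·(1/2)^3 = 1/4).
r to a great-grandoffspring = 0.125 (three parent–offspring links: r = (1/2)^3 = 1/8).
r to a half-niece or half-nephew = 0.125 (half-aunt/uncle↔niece/nephew: one path of length 3: r = (1/2)^3 = 1/8).
Summing one r·B term per recipient: 2·0.25·0.388 + 3·0.125·0.137 + 4·0.125·0.17 = 0.330375.

0.330375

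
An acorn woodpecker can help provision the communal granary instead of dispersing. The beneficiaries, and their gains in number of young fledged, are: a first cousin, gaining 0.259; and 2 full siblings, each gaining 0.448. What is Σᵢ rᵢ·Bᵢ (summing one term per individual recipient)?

0.480375

r to a first cousin = 0.125 (first cousins share one grandparent pair — two paths of length 4: r = 2·(1/2)^4 = 1/8).
r to a full sibling = 0.5 (full sibs share both parents — two paths of length 2: r = 2·(1/2)^2 = 1/2).
Summing one r·B term per recipient: 1·0.125·0.259 + 2·0.5·0.448 = 0.480375.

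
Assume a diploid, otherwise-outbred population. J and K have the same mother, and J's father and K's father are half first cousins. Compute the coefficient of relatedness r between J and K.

0.265625

Independent pedigree routes through distinct common ancestors add.
J and K are related in two ways: half-sibs through their shared mother (r = 1/4) and half second cousins through their fathers (r = 1/64).
r = 1/4 + 1/64 = 17/64 = 0.265625.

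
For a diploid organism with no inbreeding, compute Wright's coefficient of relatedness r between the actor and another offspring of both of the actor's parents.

Each parent–offspring link contributes a factor of 1/2, and independent paths through distinct common ancestors add.
Full sibs share both parents — two paths of length 2: r = 2·(1/2)^2 = 1/2.

0.5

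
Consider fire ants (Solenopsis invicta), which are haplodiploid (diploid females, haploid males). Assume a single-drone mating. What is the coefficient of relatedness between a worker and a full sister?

0.75

Haplodiploid full sisters inherit their father's entire haploid genome identically (contributing 1/2) and on average half of their mother's contribution (1/2 · 1/2 = 1/4); r = 1/2 + 1/4 = 3/4.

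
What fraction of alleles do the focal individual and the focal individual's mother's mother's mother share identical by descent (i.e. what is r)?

0.125

Each parent–offspring link contributes a factor of 1/2, and independent paths through distinct common ancestors add.
Three parent–offspring links: r = (1/2)^3 = 1/8.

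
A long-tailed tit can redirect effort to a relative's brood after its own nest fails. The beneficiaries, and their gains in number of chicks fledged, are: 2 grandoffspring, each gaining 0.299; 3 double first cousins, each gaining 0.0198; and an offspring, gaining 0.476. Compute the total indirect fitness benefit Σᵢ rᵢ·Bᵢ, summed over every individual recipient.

r to a grandoffspring = 1/4 (two parent–offspring links: r = (1/2)^2 = 1/4).
r to a double first cousin = 0.25 (double first cousins share both grandparent pairs — four paths of length 4: r = 4·(1/2)^4 = 1/4).
r to an offspring = 1/2 (one parent–offspring link: r = (1/2)^1 = 1/2).
Summing one r·B term per recipient: 2·0.25·0.299 + 3·0.25·0.0198 + 1·0.5·0.476 = 0.40235.

0.40235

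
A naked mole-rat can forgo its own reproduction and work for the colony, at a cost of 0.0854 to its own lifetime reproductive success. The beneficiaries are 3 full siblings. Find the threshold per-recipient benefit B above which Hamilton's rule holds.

0.0569

r to a full sibling = 1/2 (full sibs share both parents — two paths of length 2: r = 2·(1/2)^2 = 1/2).
Hamilton's rule with n recipients of equal r: n·r·B > C, so B > C/(n·r) = 0.0854/(3·0.5) = 0.0569.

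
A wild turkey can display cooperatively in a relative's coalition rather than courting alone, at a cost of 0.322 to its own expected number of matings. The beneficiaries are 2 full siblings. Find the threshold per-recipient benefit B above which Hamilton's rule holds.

0.322

r to a full sibling = 0.5 (full sibs share both parents — two paths of length 2: r = 2·(1/2)^2 = 1/2).
Hamilton's rule with n recipients of equal r: n·r·B > C, so B > C/(n·r) = 0.322/(2·0.5) = 0.322.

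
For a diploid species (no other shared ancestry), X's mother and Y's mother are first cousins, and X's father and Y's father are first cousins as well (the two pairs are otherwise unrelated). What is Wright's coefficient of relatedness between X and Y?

0.0625

Wright's path rule: contributions from independent ancestry routes add.
X and Y are related in two ways: second cousins through their mothers (r = 1/32) and second cousins through their fathers (r = 1/32).
r = 1/32 + 1/32 = 0.0625.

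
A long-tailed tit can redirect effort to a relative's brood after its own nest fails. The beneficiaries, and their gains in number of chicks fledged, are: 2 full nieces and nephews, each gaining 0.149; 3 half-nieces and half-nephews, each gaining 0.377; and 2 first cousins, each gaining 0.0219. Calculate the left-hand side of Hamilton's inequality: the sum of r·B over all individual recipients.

0.22135

r to a full niece or nephew = 0.25 (full aunt/uncle↔niece/nephew: two paths of length 3 through the shared grandparent pair: r = 2·(1/2)^3 = 1/4).
r to a half-niece or half-nephew = 0.125 (half-aunt/uncle↔niece/nephew: one path of length 3: r = (1/2)^3 = 1/8).
r to a first cousin = 0.125 (first cousins share one grandparent pair — two paths of length 4: r = 2·(1/2)^4 = 1/8).
Summing one r·B term per recipient: 2·0.25·0.149 + 3·0.125·0.377 + 2·0.125·0.0219 = 0.22135.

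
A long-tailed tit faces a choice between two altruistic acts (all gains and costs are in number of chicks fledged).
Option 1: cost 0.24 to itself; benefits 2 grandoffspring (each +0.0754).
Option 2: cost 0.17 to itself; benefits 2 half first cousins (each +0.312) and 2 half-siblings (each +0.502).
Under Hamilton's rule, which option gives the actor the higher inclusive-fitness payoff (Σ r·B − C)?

Option 2

Option 1: r to a grandoffspring = 0.25.
Option 1: Σ r·B − C = (2·0.25·0.0754) − 0.24 = -0.2023.
Option 2: r to a half first cousin = 0.0625.
Option 2: r to a half-sibling = 0.25.
Option 2: Σ r·B − C = (2·0.0625·0.312 + 2·0.25·0.502) − 0.17 = 0.12.
Option 2 has the higher net inclusive-fitness payoff.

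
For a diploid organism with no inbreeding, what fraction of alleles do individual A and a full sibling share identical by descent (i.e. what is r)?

Each parent–offspring link contributes a factor of 1/2, and independent paths through distinct common ancestors add.
Full sibs share both parents — two paths of length 2: r = 2·(1/2)^2 = 1/2.

0.5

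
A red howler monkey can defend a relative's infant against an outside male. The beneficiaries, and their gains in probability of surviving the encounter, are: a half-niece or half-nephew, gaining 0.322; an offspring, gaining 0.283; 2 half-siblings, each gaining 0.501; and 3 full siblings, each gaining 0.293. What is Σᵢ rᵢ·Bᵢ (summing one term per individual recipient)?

0.87175

r to a half-niece or half-nephew = 1/8 (half-aunt/uncle↔niece/nephew: one path of length 3: r = (1/2)^3 = 1/8).
r to an offspring = 1/2 (one parent–offspring link: r = (1/2)^1 = 1/2).
r to a half-sibling = 1/4 (half-sibs share one parent — one path of length 2: r = (1/2)^2 = 1/4).
r to a full sibling = 1/2 (full sibs share both parents — two paths of length 2: r = 2·(1/2)^2 = 1/2).
Summing one r·B term per recipient: 1·0.125·0.322 + 1·0.5·0.283 + 2·0.25·0.501 + 3·0.5·0.293 = 0.87175.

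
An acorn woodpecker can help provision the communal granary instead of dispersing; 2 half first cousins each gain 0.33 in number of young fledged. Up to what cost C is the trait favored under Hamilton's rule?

0.04125

r to a half first cousin = 0.0625 (half first cousins share one grandparent — one path of length 4: r = (1/2)^4 = 1/16).
Hamilton's rule: n·r·B > C, so the trait is favored while C < n·r·B = 2·0.0625·0.33 = 0.04125.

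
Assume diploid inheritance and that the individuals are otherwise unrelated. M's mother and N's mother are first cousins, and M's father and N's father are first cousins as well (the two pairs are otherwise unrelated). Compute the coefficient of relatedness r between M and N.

Relatedness sums over independent paths through distinct common ancestors.
M and N are related in two ways: second cousins through their mothers (r = 1/32) and second cousins through their fathers (r = 1/32).
r = 1/32 + 1/32 = 0.0625.

0.0625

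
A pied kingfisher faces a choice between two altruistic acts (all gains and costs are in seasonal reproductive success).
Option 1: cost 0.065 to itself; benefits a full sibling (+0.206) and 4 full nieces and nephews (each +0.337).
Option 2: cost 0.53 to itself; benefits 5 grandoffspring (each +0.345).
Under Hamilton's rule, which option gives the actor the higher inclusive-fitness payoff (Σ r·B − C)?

Option 1

Option 1: r to a full sibling = 0.5.
Option 1: r to a full niece or nephew = 0.25.
Option 1: Σ r·B − C = (1·0.5·0.206 + 4·0.25·0.337) − 0.065 = 0.375.
Option 2: r to a grandoffspring = 0.25.
Option 2: Σ r·B − C = (5·0.25·0.345) − 0.53 = -0.09875.
Option 1 has the higher net inclusive-fitness payoff.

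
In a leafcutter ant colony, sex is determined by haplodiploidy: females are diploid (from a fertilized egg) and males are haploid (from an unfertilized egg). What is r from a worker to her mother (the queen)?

One meiotic link between diploid queen and diploid daughter: r = 1/2.

0.5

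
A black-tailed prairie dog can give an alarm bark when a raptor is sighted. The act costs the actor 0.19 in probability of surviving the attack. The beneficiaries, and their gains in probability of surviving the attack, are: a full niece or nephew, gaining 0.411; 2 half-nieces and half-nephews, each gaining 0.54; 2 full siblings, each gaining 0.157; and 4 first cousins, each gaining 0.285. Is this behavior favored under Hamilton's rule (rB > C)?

Yes

Hamilton's rule: the trait is favored when the sum of r·B over every recipient exceeds the actor's cost C.
r to a full niece or nephew = 0.25 (full aunt/uncle↔niece/nephew: two paths of length 3 through the shared grandparent pair: r = 2·(1/2)^3 = 1/4).
r to a half-niece or half-nephew = 0.125 (half-aunt/uncle↔niece/nephew: one path of length 3: r = (1/2)^3 = 1/8).
r to a full sibling = 1/2 (full sibs share both parents — two paths of length 2: r = 2·(1/2)^2 = 1/2).
r to a first cousin = 0.125 (first cousins share one grandparent pair — two paths of length 4: r = 2·(1/2)^4 = 1/8).
Summing one r·B term per recipient: 1·0.25·0.411 + 2·0.125·0.54 + 2·0.5·0.157 + 4·0.125·0.285 = 0.53725.
0.53725 > 0.19: the indirect benefit exceeds the cost.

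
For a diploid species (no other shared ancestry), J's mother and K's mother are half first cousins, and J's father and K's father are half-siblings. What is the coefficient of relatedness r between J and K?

Wright's path rule: contributions from independent ancestry routes add.
J and K are related in two ways: half second cousins through their mothers (r = 1/64) and half first cousins through their fathers (r = 1/16).
r = 1/64 + 1/16 = 0.078125.

0.078125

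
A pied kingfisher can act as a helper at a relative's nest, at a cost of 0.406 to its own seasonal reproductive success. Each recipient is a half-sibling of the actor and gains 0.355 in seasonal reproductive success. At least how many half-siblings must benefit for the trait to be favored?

5

r to a half-sibling = 0.25 (half-sibs share one parent — one path of length 2: r = (1/2)^2 = 1/4).
Hamilton's rule: n·r·B > C  ⇒  n > C/(r·B) = 0.406/(0.25·0.355) = 4.575.
The smallest integer exceeding 4.575 is 5.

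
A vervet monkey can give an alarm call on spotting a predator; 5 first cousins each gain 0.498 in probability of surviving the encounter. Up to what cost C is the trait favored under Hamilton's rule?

r to a first cousin = 0.125 (first cousins share one grandparent pair — two paths of length 4: r = 2·(1/2)^4 = 1/8).
Hamilton's rule: n·r·B > C, so the trait is favored while C < n·r·B = 5·0.125·0.498 = 0.31125.

0.31125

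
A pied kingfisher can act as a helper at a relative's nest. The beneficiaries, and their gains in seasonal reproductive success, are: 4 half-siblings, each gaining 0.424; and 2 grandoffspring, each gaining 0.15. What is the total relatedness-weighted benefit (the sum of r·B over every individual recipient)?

r to a half-sibling = 0.25 (half-sibs share one parent — one path of length 2: r = (1/2)^2 = 1/4).
r to a grandoffspring = 1/4 (two parent–offspring links: r = (1/2)^2 = 1/4).
Summing one r·B term per recipient: 4·0.25·0.424 + 2·0.25·0.15 = 0.499.

0.499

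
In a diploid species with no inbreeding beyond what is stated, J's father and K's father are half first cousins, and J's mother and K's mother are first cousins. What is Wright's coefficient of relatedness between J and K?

With two independent routes of shared ancestry, r is the sum of the two contributions.
J and K are related in two ways: half second cousins through their fathers (r = 1/64) and second cousins through their mothers (r = 1/32).
r = 1/64 + 1/32 = 0.046875.

0.046875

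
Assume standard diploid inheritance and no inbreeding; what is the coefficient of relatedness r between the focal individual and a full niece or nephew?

Each parent–offspring link contributes a factor of 1/2, and independent paths through distinct common ancestors add.
Full aunt/uncle↔niece/nephew: two paths of length 3 through the shared grandparent pair: r = 2·(1/2)^3 = 1/4.

0.25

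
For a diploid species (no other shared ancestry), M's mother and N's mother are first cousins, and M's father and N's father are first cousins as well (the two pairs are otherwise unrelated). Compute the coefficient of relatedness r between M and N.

0.0625

Relatedness sums over independent paths through distinct common ancestors.
M and N are related in two ways: second cousins through their mothers (r = 1/32) and second cousins through their fathers (r = 1/32).
r = 1/32 + 1/32 = 1/16 = 0.0625.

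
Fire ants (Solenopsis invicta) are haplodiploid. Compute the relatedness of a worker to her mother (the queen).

One meiotic link between diploid queen and diploid daughter: r = 1/2.

0.5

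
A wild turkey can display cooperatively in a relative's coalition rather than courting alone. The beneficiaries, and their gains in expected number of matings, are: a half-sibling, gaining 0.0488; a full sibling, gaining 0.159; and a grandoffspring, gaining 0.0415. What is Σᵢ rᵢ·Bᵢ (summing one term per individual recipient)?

r to a half-sibling = 1/4 (half-sibs share one parent — one path of length 2: r = (1/2)^2 = 1/4).
r to a full sibling = 0.5 (full sibs share both parents — two paths of length 2: r = 2·(1/2)^2 = 1/2).
r to a grandoffspring = 1/4 (two parent–offspring links: r = (1/2)^2 = 1/4).
Summing one r·B term per recipient: 1·0.25·0.0488 + 1·0.5·0.159 + 1·0.25·0.0415 = 0.102075.

0.102075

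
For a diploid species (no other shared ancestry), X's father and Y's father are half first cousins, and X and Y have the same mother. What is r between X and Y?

0.265625

Independent pedigree routes through distinct common ancestors add.
X and Y are related in two ways: half second cousins through their fathers (r = 1/64) and half-sibs through their shared mother (r = 1/4).
r = 1/64 + 1/4 = 17/64 = 0.265625.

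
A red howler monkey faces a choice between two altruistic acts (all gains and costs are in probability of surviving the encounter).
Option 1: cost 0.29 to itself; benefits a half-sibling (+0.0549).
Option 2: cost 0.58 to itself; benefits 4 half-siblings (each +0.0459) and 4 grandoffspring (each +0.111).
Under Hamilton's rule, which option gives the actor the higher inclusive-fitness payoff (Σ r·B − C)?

Option 1

Option 1: r to a half-sibling = 0.25.
Option 1: Σ r·B − C = (1·0.25·0.0549) − 0.29 = -0.276275.
Option 2: r to a half-sibling = 0.25.
Option 2: r to a grandoffspring = 0.25.
Option 2: Σ r·B − C = (4·0.25·0.0459 + 4·0.25·0.111) − 0.58 = -0.4231.
Option 1 has the higher net inclusive-fitness payoff.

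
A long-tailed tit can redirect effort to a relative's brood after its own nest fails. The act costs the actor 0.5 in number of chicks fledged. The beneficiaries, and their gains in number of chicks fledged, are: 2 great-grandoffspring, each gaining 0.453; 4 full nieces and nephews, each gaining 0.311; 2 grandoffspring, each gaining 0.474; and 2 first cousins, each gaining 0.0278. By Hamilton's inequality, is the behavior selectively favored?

Hamilton's rule: the trait is favored when the sum of r·B over every recipient exceeds the actor's cost C.
r to a great-grandoffspring = 1/8 (three parent–offspring links: r = (1/2)^3 = 1/8).
r to a full niece or nephew = 1/4 (full aunt/uncle↔niece/nephew: two paths of length 3 through the shared grandparent pair: r = 2·(1/2)^3 = 1/4).
r to a grandoffspring = 1/4 (two parent–offspring links: r = (1/2)^2 = 1/4).
r to a first cousin = 0.125 (first cousins share one grandparent pair — two paths of length 4: r = 2·(1/2)^4 = 1/8).
Summing one r·B term per recipient: 2·0.125·0.453 + 4·0.25·0.311 + 2·0.25·0.474 + 2·0.125·0.0278 = 0.6682.
0.6682 > 0.5: the indirect benefit exceeds the cost.

Yes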